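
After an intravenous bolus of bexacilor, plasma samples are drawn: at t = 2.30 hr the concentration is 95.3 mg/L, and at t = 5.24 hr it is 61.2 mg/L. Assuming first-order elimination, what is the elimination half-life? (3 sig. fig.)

k = ln(C₁/C₂) / (t₂ − t₁) = ln(95.3/61.2) / (5.24 − 2.30)
  = 0.4429 / 2.940 = 0.1506 hr⁻¹
t½ = ln 2 / k = ln 2 / 0.1506 ≈ 4.60 hours

4.60 hours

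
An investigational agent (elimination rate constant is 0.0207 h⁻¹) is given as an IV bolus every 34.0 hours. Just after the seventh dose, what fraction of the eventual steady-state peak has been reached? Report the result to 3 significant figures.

0.993

f_n = 1 − e^(−nkτ) = 1 − e^(−7 × 0.02070 × 34.0) = 1 − e^(−4.927) = 1 − 0.007251 ≈ 0.993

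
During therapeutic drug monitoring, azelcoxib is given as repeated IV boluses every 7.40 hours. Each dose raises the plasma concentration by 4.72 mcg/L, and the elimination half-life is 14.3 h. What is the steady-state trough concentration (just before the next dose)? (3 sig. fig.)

10.9 mcg/L

k = ln 2 / 14.3 = 0.04847 h⁻¹
Fraction remaining after one interval: e^(−kτ) = e^(−0.04847 × 7.40) = 0.6986
R = 1 / (1 − 0.6986) = 3.318
Css,max = 4.72 × 3.318 = 15.66 mcg/L
Css,min = Css,max × e^(−kτ) = 15.66 × 0.6986 ≈ 10.9 mcg/L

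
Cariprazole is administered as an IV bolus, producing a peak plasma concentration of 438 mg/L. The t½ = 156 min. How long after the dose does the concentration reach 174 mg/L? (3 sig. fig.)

208 minutes

k = ln 2 / 156 = 0.004443 min⁻¹
C(t) = C₀ e^(−kt)  ⇒  t = ln(C₀/C) / k
t = ln(438/174) / 0.004443 = 0.9232 / 0.004443 ≈ 208 minutes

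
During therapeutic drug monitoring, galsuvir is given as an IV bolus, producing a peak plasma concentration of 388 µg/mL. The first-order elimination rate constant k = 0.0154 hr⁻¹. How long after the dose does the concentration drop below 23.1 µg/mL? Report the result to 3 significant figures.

C(t) = C₀ e^(−kt)  ⇒  t = ln(C₀/C) / k
t = ln(388/23.1) / 0.01540 = 2.821 / 0.01540 ≈ 183 hours

183 hours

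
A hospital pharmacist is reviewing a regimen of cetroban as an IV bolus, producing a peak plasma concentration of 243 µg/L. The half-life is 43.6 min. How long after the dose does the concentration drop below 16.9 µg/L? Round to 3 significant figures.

168 minutes

k = ln 2 / 43.6 = 0.01590 min⁻¹
C(t) = C₀ e^(−kt)  ⇒  t = ln(C₀/C) / k
t = ln(243/16.9) / 0.01590 = 2.666 / 0.01590 ≈ 168 minutes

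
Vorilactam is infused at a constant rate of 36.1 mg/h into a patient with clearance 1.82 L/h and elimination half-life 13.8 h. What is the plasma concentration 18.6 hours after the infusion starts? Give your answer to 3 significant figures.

12.0 mg/L

Css = rate / CL = 36.1 / 1.82 = 19.84 mg/L
k = ln 2 / 13.8 = 0.05023 h⁻¹
C(t) = Css (1 − e^(−kt)) = 19.84 × (1 − e^(−0.9342)) = 19.84 × 0.6071 ≈ 12.0 mg/L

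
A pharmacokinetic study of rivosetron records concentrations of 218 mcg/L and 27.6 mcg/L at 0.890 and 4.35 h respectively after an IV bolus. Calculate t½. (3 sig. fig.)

k = ln(C₁/C₂) / (t₂ − t₁) = ln(218/27.6) / (4.35 − 0.890)
  = 2.067 / 3.460 = 0.5973 h⁻¹
t½ = ln 2 / k = ln 2 / 0.5973 ≈ 1.16 hours

1.16 hours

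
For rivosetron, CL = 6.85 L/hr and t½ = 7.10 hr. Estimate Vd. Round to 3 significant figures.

k = ln 2 / t½ = ln 2 / 7.10 = 0.09763 hr⁻¹
V = CL / k = 6.85 / 0.09763 ≈ 70.2 L

70.2 L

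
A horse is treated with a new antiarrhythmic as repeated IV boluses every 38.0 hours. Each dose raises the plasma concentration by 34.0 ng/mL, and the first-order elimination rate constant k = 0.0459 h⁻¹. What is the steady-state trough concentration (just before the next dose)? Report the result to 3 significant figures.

7.20 ng/mL

Fraction remaining after one interval: e^(−kτ) = e^(−0.04590 × 38.0) = 0.1748
R = 1 / (1 − 0.1748) = 1.212
Css,max = 34.0 × 1.212 = 41.20 ng/mL
Css,min = Css,max × e^(−kτ) = 41.20 × 0.1748 ≈ 7.20 ng/mL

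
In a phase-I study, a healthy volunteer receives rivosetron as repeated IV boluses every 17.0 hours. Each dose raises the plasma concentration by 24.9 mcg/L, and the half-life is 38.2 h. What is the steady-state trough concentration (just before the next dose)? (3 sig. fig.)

k = ln 2 / 38.2 = 0.01815 h⁻¹
Fraction remaining after one interval: e^(−kτ) = e^(−0.01815 × 17.0) = 0.7346
R = 1 / (1 − 0.7346) = 3.767
Css,max = 24.9 × 3.767 = 93.81 mcg/L
Css,min = Css,max × e^(−kτ) = 93.81 × 0.7346 ≈ 68.9 mcg/L

68.9 mcg/L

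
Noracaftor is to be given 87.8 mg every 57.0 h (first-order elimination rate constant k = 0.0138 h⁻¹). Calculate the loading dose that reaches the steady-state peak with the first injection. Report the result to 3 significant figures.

Accumulation ratio R = 1 / (1 − e^(−kτ)) = 1 / (1 − e^(−0.01380×57.0)) = 1 / (1 − 0.4554) = 1.836
Loading dose = maintenance dose × R = 87.8 × 1.836 ≈ 161 mg

161 mg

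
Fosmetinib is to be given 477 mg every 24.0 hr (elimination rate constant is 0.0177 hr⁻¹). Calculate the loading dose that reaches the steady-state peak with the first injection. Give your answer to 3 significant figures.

Accumulation ratio R = 1 / (1 − e^(−kτ)) = 1 / (1 − e^(−0.01770×24.0)) = 1 / (1 − 0.6539) = 2.889
Loading dose = maintenance dose × R = 477 × 2.889 ≈ 1380 mg

1380 mg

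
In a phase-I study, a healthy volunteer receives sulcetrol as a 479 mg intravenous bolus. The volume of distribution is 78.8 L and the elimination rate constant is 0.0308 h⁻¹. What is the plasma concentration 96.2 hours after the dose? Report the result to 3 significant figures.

C₀ = dose / V = 479 / 78.8 = 6.079 mg/L
C(t) = C₀ e^(−kt) = 6.079 × e^(−0.03080 × 96.2) = 6.079 × e^(−2.963) = 6.079 × 0.05167 ≈ 0.314 mg/L

0.314 mg/L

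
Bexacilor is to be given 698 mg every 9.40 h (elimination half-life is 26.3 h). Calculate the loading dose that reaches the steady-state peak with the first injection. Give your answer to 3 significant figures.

k = ln 2 / 26.3 = 0.02636 h⁻¹
Accumulation ratio R = 1 / (1 − e^(−kτ)) = 1 / (1 − e^(−0.02636×9.40)) = 1 / (1 − 0.7806) = 4.557
Loading dose = maintenance dose × R = 698 × 4.557 ≈ 3180 mg

3180 mg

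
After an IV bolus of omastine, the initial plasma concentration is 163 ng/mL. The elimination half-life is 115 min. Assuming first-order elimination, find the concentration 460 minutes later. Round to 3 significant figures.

10.2 ng/mL

k = ln 2 / 115 = 0.006027 min⁻¹
460 min is 4.000 half-lives, so C = 163 × (1/2)^4.000 = 163 × 0.06250 ≈ 10.2 ng/mL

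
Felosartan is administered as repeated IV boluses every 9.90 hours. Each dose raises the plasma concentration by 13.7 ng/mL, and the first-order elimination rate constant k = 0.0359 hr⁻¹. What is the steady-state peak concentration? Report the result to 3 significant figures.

Fraction remaining after one interval: e^(−kτ) = e^(−0.03590 × 9.90) = 0.7009
R = 1 / (1 − 0.7009) = 3.343
Css,max = 13.7 × 3.343 ≈ 45.8 ng/mL

45.8 ng/mL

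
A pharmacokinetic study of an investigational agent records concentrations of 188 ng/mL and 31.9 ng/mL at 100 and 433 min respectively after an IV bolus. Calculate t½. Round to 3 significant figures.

130 minutes

k = ln(C₁/C₂) / (t₂ − t₁) = ln(188/31.9) / (433 − 100)
  = 1.774 / 333.0 = 0.005327 min⁻¹
t½ = ln 2 / k = ln 2 / 0.005327 ≈ 130 minutes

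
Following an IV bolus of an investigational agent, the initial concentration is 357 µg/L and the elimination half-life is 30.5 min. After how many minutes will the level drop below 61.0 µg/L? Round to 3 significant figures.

77.7 minutes

k = ln 2 / 30.5 = 0.02273 min⁻¹
C(t) = C₀ e^(−kt)  ⇒  t = ln(C₀/C) / k
t = ln(357/61.0) / 0.02273 = 1.767 / 0.02273 ≈ 77.7 minutes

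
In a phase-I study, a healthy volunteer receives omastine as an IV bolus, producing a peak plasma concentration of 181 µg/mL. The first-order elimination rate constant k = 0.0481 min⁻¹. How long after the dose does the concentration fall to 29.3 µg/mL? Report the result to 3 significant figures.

37.9 minutes

C(t) = C₀ e^(−kt)  ⇒  t = ln(C₀/C) / k
t = ln(181/29.3) / 0.04810 = 1.821 / 0.04810 ≈ 37.9 minutes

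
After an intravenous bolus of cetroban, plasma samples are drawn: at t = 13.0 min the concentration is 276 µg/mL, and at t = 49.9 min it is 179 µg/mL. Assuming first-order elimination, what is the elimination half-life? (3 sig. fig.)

59.1 minutes

k = ln(C₁/C₂) / (t₂ − t₁) = ln(276/179) / (49.9 − 13.0)
  = 0.4330 / 36.90 = 0.01173 min⁻¹
t½ = ln 2 / k = ln 2 / 0.01173 ≈ 59.1 minutes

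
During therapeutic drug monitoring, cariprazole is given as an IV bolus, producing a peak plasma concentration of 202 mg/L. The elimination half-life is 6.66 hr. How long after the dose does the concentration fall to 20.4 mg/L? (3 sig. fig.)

22.0 hours

k = ln 2 / 6.66 = 0.1041 hr⁻¹
C(t) = C₀ e^(−kt)  ⇒  t = ln(C₀/C) / k
t = ln(202/20.4) / 0.1041 = 2.293 / 0.1041 ≈ 22.0 hours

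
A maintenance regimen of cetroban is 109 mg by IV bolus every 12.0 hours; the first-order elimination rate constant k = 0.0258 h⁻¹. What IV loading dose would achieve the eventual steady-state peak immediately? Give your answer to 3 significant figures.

Accumulation ratio R = 1 / (1 − e^(−kτ)) = 1 / (1 − e^(−0.02580×12.0)) = 1 / (1 − 0.7337) = 3.756
Loading dose = maintenance dose × R = 109 × 3.756 ≈ 409 mg

409 mg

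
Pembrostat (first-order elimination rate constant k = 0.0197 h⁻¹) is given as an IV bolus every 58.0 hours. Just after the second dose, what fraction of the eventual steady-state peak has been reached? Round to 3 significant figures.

f_n = 1 − e^(−nkτ) = 1 − e^(−2 × 0.01970 × 58.0) = 1 − e^(−2.285) = 1 − 0.1018 ≈ 0.898

0.898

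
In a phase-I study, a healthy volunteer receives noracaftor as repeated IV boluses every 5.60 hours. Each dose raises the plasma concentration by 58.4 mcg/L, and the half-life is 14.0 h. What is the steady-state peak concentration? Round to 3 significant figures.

241 mcg/L

k = ln 2 / 14.0 = 0.04951 h⁻¹
Fraction remaining after one interval: e^(−kτ) = e^(−0.04951 × 5.60) = 0.7579
R = 1 / (1 − 0.7579) = 4.130
Css,max = 58.4 × 4.130 ≈ 241 mcg/L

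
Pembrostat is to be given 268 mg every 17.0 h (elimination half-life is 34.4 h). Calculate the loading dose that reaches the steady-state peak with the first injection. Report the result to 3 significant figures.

924 mg

k = ln 2 / 34.4 = 0.02015 h⁻¹
Accumulation ratio R = 1 / (1 − e^(−kτ)) = 1 / (1 − e^(−0.02015×17.0)) = 1 / (1 − 0.7100) = 3.448
Loading dose = maintenance dose × R = 268 × 3.448 ≈ 924 mg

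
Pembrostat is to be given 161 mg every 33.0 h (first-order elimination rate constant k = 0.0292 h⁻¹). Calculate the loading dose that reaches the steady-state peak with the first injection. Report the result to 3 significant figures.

260 mg

Accumulation ratio R = 1 / (1 − e^(−kτ)) = 1 / (1 − e^(−0.02920×33.0)) = 1 / (1 − 0.3815) = 1.617
Loading dose = maintenance dose × R = 161 × 1.617 ≈ 260 mg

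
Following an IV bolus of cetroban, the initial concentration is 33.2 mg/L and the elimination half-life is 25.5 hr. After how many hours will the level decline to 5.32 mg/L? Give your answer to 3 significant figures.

k = ln 2 / 25.5 = 0.02718 hr⁻¹
C(t) = C₀ e^(−kt)  ⇒  t = ln(C₀/C) / k
t = ln(33.2/5.32) / 0.02718 = 1.831 / 0.02718 ≈ 67.4 hours

67.4 hours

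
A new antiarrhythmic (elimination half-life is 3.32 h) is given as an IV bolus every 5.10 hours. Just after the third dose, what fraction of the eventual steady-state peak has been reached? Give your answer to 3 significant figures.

k = ln 2 / 3.32 = 0.2088 h⁻¹
f_n = 1 − e^(−nkτ) = 1 − e^(−3 × 0.2088 × 5.10) = 1 − e^(−3.194) = 1 − 0.04099 ≈ 0.959

0.959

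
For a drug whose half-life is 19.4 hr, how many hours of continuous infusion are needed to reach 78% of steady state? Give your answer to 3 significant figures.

k = ln 2 / 19.4 = 0.03573 hr⁻¹
f = 1 − e^(−kt)  ⇒  t = −ln(1 − f) / k
t = −ln(1 − 0.78) / 0.03573 = 1.514 / 0.03573 ≈ 42.4 hours

42.4 hours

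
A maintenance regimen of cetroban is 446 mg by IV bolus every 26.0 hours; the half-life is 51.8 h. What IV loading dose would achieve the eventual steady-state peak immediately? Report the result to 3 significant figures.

k = ln 2 / 51.8 = 0.01338 h⁻¹
Accumulation ratio R = 1 / (1 − e^(−kτ)) = 1 / (1 − e^(−0.01338×26.0)) = 1 / (1 − 0.7062) = 3.403
Loading dose = maintenance dose × R = 446 × 3.403 ≈ 1520 mg

1520 mg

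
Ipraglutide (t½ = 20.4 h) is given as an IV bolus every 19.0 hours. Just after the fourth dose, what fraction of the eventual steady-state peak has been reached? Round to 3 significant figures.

0.924

k = ln 2 / 20.4 = 0.03398 h⁻¹
f_n = 1 − e^(−nkτ) = 1 − e^(−4 × 0.03398 × 19.0) = 1 − e^(−2.582) = 1 − 0.07560 ≈ 0.924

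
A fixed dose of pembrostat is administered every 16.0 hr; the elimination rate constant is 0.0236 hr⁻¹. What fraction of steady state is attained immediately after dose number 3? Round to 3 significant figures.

0.678

f_n = 1 − e^(−nkτ) = 1 − e^(−3 × 0.02360 × 16.0) = 1 − e^(−1.133) = 1 − 0.3221 ≈ 0.678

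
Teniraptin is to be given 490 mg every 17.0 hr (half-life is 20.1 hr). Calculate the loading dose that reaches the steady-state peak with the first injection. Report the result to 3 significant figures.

k = ln 2 / 20.1 = 0.03448 hr⁻¹
Accumulation ratio R = 1 / (1 − e^(−kτ)) = 1 / (1 − e^(−0.03448×17.0)) = 1 / (1 − 0.5564) = 2.254
Loading dose = maintenance dose × R = 490 × 2.254 ≈ 1100 mg

1100 mg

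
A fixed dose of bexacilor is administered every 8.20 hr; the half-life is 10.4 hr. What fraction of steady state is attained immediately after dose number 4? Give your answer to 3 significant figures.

k = ln 2 / 10.4 = 0.06665 hr⁻¹
f_n = 1 − e^(−nkτ) = 1 − e^(−4 × 0.06665 × 8.20) = 1 − e^(−2.186) = 1 − 0.1124 ≈ 0.888

0.888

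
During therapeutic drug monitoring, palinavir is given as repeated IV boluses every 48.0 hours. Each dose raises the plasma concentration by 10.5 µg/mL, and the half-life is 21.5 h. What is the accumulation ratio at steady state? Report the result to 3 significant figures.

k = ln 2 / 21.5 = 0.03224 h⁻¹
Fraction remaining after one interval: e^(−kτ) = e^(−0.03224 × 48.0) = 0.2128
R = 1 / (1 − 0.2128) = 1 / 0.7872 ≈ 1.27

1.27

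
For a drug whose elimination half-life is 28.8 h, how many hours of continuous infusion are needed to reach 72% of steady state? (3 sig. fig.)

52.9 hours

k = ln 2 / 28.8 = 0.02407 h⁻¹
f = 1 − e^(−kt)  ⇒  t = −ln(1 − f) / k
t = −ln(1 − 0.72) / 0.02407 = 1.273 / 0.02407 ≈ 52.9 hours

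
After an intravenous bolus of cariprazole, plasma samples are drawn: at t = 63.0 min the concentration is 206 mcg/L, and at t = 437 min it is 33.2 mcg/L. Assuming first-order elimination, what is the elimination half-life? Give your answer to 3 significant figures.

142 minutes

k = ln(C₁/C₂) / (t₂ − t₁) = ln(206/33.2) / (437 − 63.0)
  = 1.825 / 374.0 = 0.004881 min⁻¹
t½ = ln 2 / k = ln 2 / 0.004881 ≈ 142 minutes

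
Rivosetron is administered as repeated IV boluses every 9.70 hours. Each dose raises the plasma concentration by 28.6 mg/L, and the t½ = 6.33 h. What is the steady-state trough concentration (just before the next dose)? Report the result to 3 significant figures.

k = ln 2 / 6.33 = 0.1095 h⁻¹
Fraction remaining after one interval: e^(−kτ) = e^(−0.1095 × 9.70) = 0.3457
R = 1 / (1 − 0.3457) = 1.528
Css,max = 28.6 × 1.528 = 43.71 mg/L
Css,min = Css,max × e^(−kτ) = 43.71 × 0.3457 ≈ 15.1 mg/L

15.1 mg/L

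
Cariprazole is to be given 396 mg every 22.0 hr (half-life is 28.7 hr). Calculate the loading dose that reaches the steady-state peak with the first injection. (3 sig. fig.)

k = ln 2 / 28.7 = 0.02415 hr⁻¹
Accumulation ratio R = 1 / (1 − e^(−kτ)) = 1 / (1 − e^(−0.02415×22.0)) = 1 / (1 − 0.5878) = 2.426
Loading dose = maintenance dose × R = 396 × 2.426 ≈ 961 mg

961 mg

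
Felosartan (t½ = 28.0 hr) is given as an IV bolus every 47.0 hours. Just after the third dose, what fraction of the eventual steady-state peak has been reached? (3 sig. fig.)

0.970

k = ln 2 / 28.0 = 0.02476 hr⁻¹
f_n = 1 − e^(−nkτ) = 1 − e^(−3 × 0.02476 × 47.0) = 1 − e^(−3.490) = 1 − 0.03049 ≈ 0.970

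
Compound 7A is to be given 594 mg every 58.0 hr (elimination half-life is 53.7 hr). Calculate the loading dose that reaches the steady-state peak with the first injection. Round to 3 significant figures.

1130 mg

k = ln 2 / 53.7 = 0.01291 hr⁻¹
Accumulation ratio R = 1 / (1 − e^(−kτ)) = 1 / (1 − e^(−0.01291×58.0)) = 1 / (1 − 0.4730) = 1.898
Loading dose = maintenance dose × R = 594 × 1.898 ≈ 1130 mg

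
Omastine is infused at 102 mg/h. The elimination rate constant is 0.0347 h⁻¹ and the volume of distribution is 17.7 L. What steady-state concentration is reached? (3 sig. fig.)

166 mg/L

CL = k · V = 0.0347 × 17.7 = 0.6142 L/h
Css = rate / CL = 102 / 0.6142 ≈ 166 mg/L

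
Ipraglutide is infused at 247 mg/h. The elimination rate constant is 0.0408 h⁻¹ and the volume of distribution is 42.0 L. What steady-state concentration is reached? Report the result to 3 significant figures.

CL = k · V = 0.0408 × 42.0 = 1.714 L/h
Css = rate / CL = 247 / 1.714 ≈ 144 µg/mL

144 µg/mL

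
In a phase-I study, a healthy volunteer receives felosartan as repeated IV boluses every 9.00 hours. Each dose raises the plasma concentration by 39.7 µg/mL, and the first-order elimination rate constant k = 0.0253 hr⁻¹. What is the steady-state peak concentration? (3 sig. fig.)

Fraction remaining after one interval: e^(−kτ) = e^(−0.02530 × 9.00) = 0.7964
R = 1 / (1 − 0.7964) = 4.911
Css,max = 39.7 × 4.911 ≈ 195 µg/mL

195 µg/mL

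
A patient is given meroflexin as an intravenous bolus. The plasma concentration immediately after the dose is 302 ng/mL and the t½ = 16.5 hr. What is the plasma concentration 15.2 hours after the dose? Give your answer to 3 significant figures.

159 ng/mL

k = ln 2 / 16.5 = 0.04201 hr⁻¹
15.2 hr is 0.9212 half-lives, so C = 302 × (1/2)^0.9212 = 302 × 0.5281 ≈ 159 ng/mL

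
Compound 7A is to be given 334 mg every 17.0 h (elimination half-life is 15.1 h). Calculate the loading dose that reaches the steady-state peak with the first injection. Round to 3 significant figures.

k = ln 2 / 15.1 = 0.04590 h⁻¹
Accumulation ratio R = 1 / (1 − e^(−kτ)) = 1 / (1 − e^(−0.04590×17.0)) = 1 / (1 − 0.4582) = 1.846
Loading dose = maintenance dose × R = 334 × 1.846 ≈ 617 mg

617 mg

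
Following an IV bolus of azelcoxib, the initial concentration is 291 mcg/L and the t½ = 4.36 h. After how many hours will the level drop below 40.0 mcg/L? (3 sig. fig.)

12.5 hours

k = ln 2 / 4.36 = 0.1590 h⁻¹
C(t) = C₀ e^(−kt)  ⇒  t = ln(C₀/C) / k
t = ln(291/40.0) / 0.1590 = 1.984 / 0.1590 ≈ 12.5 hours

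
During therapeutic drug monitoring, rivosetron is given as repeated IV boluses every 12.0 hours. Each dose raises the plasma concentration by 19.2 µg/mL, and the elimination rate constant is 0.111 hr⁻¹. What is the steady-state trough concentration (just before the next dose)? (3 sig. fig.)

6.89 µg/mL

Fraction remaining after one interval: e^(−kτ) = e^(−0.1110 × 12.0) = 0.2639
R = 1 / (1 − 0.2639) = 1.359
Css,max = 19.2 × 1.359 = 26.09 µg/mL
Css,min = Css,max × e^(−kτ) = 26.09 × 0.2639 ≈ 6.89 µg/mL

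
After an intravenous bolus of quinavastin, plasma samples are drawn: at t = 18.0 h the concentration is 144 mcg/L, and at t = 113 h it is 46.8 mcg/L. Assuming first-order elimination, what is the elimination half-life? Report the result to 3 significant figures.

58.6 hours

k = ln(C₁/C₂) / (t₂ − t₁) = ln(144/46.8) / (113 − 18.0)
  = 1.124 / 95.00 = 0.01183 h⁻¹
t½ = ln 2 / k = ln 2 / 0.01183 ≈ 58.6 hours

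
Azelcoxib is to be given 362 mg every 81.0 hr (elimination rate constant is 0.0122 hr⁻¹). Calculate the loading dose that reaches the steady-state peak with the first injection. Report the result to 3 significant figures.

577 mg

Accumulation ratio R = 1 / (1 − e^(−kτ)) = 1 / (1 − e^(−0.01220×81.0)) = 1 / (1 − 0.3722) = 1.593
Loading dose = maintenance dose × R = 362 × 1.593 ≈ 577 mg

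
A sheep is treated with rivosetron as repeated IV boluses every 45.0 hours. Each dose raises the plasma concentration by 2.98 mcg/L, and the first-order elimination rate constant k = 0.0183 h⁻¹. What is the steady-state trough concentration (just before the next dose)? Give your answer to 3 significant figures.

2.33 mcg/L

Fraction remaining after one interval: e^(−kτ) = e^(−0.01830 × 45.0) = 0.4389
R = 1 / (1 − 0.4389) = 1.782
Css,max = 2.98 × 1.782 = 5.311 mcg/L
Css,min = Css,max × e^(−kτ) = 5.311 × 0.4389 ≈ 2.33 mcg/L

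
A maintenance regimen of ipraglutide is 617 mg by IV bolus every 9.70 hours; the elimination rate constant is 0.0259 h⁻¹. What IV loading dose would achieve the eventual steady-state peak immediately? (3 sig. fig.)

Accumulation ratio R = 1 / (1 − e^(−kτ)) = 1 / (1 − e^(−0.02590×9.70)) = 1 / (1 − 0.7778) = 4.501
Loading dose = maintenance dose × R = 617 × 4.501 ≈ 2780 mg

2780 mg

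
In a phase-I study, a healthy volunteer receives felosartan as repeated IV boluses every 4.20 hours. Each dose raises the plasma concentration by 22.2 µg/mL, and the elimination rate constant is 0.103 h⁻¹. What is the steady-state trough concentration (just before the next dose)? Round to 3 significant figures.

Fraction remaining after one interval: e^(−kτ) = e^(−0.1030 × 4.20) = 0.6488
R = 1 / (1 − 0.6488) = 2.848
Css,max = 22.2 × 2.848 = 63.22 µg/mL
Css,min = Css,max × e^(−kτ) = 63.22 × 0.6488 ≈ 41.0 µg/mL

41.0 µg/mL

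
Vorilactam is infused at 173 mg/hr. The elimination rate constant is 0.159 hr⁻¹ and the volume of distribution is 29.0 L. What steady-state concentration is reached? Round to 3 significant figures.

CL = k · V = 0.159 × 29.0 = 4.611 L/hr
Css = rate / CL = 173 / 4.611 ≈ 37.5 mg/L

37.5 mg/L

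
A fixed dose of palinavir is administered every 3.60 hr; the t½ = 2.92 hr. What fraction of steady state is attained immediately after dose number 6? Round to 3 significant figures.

0.994

k = ln 2 / 2.92 = 0.2374 hr⁻¹
f_n = 1 − e^(−nkτ) = 1 − e^(−6 × 0.2374 × 3.60) = 1 − e^(−5.127) = 1 − 0.005932 ≈ 0.994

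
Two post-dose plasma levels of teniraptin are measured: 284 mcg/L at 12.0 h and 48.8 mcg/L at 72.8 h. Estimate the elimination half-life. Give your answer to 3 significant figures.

23.9 hours

k = ln(C₁/C₂) / (t₂ − t₁) = ln(284/48.8) / (72.8 − 12.0)
  = 1.761 / 60.80 = 0.02897 h⁻¹
t½ = ln 2 / k = ln 2 / 0.02897 ≈ 23.9 hours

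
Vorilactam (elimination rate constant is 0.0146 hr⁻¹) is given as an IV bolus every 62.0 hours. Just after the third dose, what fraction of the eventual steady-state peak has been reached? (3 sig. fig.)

0.934

f_n = 1 − e^(−nkτ) = 1 − e^(−3 × 0.01460 × 62.0) = 1 − e^(−2.716) = 1 − 0.06617 ≈ 0.934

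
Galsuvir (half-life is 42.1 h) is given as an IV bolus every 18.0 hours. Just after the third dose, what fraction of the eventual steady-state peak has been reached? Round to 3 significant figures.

0.589

k = ln 2 / 42.1 = 0.01646 h⁻¹
f_n = 1 − e^(−nkτ) = 1 − e^(−3 × 0.01646 × 18.0) = 1 − e^(−0.8891) = 1 − 0.4110 ≈ 0.589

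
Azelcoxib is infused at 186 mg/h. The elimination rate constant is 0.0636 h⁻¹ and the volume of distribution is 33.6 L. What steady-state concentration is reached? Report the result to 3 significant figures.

CL = k · V = 0.0636 × 33.6 = 2.137 L/h
Css = rate / CL = 186 / 2.137 ≈ 87.0 mg/L

87.0 mg/L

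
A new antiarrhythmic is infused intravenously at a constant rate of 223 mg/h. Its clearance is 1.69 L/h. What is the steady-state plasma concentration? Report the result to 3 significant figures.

132 mg/L

Css = infusion rate / CL = 223 / 1.69 ≈ 132 mg/L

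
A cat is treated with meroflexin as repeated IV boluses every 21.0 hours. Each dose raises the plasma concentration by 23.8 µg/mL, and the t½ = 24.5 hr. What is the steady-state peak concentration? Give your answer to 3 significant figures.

k = ln 2 / 24.5 = 0.02829 hr⁻¹
Fraction remaining after one interval: e^(−kτ) = e^(−0.02829 × 21.0) = 0.5520
R = 1 / (1 − 0.5520) = 2.232
Css,max = 23.8 × 2.232 ≈ 53.1 µg/mL

53.1 µg/mL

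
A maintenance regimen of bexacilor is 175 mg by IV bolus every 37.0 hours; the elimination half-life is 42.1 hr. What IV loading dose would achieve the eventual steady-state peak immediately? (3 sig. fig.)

k = ln 2 / 42.1 = 0.01646 hr⁻¹
Accumulation ratio R = 1 / (1 − e^(−kτ)) = 1 / (1 − e^(−0.01646×37.0)) = 1 / (1 − 0.5438) = 2.192
Loading dose = maintenance dose × R = 175 × 2.192 ≈ 384 mg

384 mg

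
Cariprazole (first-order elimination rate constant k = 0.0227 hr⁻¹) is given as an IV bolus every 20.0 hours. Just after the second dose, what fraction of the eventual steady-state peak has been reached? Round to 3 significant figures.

f_n = 1 − e^(−nkτ) = 1 − e^(−2 × 0.02270 × 20.0) = 1 − e^(−0.9080) = 1 − 0.4033 ≈ 0.597

0.597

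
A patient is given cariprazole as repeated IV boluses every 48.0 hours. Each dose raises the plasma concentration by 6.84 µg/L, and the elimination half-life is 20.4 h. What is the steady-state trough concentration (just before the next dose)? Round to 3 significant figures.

1.66 µg/L

k = ln 2 / 20.4 = 0.03398 h⁻¹
Fraction remaining after one interval: e^(−kτ) = e^(−0.03398 × 48.0) = 0.1957
R = 1 / (1 − 0.1957) = 1.243
Css,max = 6.84 × 1.243 = 8.505 µg/L
Css,min = Css,max × e^(−kτ) = 8.505 × 0.1957 ≈ 1.66 µg/L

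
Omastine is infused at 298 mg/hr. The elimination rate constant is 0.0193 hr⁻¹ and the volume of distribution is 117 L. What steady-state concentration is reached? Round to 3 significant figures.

132 mg/L

CL = k · V = 0.0193 × 117 = 2.258 L/hr
Css = rate / CL = 298 / 2.258 ≈ 132 mg/L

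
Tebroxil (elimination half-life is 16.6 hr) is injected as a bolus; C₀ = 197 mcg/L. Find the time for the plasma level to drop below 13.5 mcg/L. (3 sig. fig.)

k = ln 2 / 16.6 = 0.04176 hr⁻¹
C(t) = C₀ e^(−kt)  ⇒  t = ln(C₀/C) / k
t = ln(197/13.5) / 0.04176 = 2.681 / 0.04176 ≈ 64.2 hours

64.2 hours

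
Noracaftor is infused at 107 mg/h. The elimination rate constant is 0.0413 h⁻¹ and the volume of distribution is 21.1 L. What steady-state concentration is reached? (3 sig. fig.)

123 mg/L

CL = k · V = 0.0413 × 21.1 = 0.8714 L/h
Css = rate / CL = 107 / 0.8714 ≈ 123 mg/L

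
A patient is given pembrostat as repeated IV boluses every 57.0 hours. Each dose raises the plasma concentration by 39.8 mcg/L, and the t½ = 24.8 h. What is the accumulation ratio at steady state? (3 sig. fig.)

1.26

k = ln 2 / 24.8 = 0.02795 h⁻¹
Fraction remaining after one interval: e^(−kτ) = e^(−0.02795 × 57.0) = 0.2033
R = 1 / (1 − 0.2033) = 1 / 0.7967 ≈ 1.26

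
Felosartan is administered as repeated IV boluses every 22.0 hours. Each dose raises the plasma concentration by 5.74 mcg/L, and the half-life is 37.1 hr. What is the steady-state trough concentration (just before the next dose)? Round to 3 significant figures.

11.3 mcg/L

k = ln 2 / 37.1 = 0.01868 hr⁻¹
Fraction remaining after one interval: e^(−kτ) = e^(−0.01868 × 22.0) = 0.6630
R = 1 / (1 − 0.6630) = 2.967
Css,max = 5.74 × 2.967 = 17.03 mcg/L
Css,min = Css,max × e^(−kτ) = 17.03 × 0.6630 ≈ 11.3 mcg/L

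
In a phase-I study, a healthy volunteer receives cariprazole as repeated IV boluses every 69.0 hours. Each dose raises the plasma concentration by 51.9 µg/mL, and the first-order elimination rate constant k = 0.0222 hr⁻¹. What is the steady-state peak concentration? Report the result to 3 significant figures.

66.2 µg/mL

Fraction remaining after one interval: e^(−kτ) = e^(−0.02220 × 69.0) = 0.2161
R = 1 / (1 − 0.2161) = 1.276
Css,max = 51.9 × 1.276 ≈ 66.2 µg/mL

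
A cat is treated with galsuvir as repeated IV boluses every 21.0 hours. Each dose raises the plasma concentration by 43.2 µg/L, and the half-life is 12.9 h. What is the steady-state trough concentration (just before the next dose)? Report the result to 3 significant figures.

20.7 µg/L

k = ln 2 / 12.9 = 0.05373 h⁻¹
Fraction remaining after one interval: e^(−kτ) = e^(−0.05373 × 21.0) = 0.3236
R = 1 / (1 − 0.3236) = 1.478
Css,max = 43.2 × 1.478 = 63.86 µg/L
Css,min = Css,max × e^(−kτ) = 63.86 × 0.3236 ≈ 20.7 µg/L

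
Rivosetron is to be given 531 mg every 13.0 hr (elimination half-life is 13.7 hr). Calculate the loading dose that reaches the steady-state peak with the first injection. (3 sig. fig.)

1100 mg

k = ln 2 / 13.7 = 0.05059 hr⁻¹
Accumulation ratio R = 1 / (1 − e^(−kτ)) = 1 / (1 − e^(−0.05059×13.0)) = 1 / (1 − 0.5180) = 2.075
Loading dose = maintenance dose × R = 531 × 2.075 ≈ 1100 mg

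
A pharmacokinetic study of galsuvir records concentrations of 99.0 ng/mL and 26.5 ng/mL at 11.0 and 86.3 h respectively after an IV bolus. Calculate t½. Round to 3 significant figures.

39.6 hours

k = ln(C₁/C₂) / (t₂ − t₁) = ln(99.0/26.5) / (86.3 − 11.0)
  = 1.318 / 75.30 = 0.01750 h⁻¹
t½ = ln 2 / k = ln 2 / 0.01750 ≈ 39.6 hours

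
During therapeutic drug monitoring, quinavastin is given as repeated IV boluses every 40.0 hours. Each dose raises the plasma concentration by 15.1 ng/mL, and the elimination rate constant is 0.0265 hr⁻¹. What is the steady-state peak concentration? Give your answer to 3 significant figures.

23.1 ng/mL

Fraction remaining after one interval: e^(−kτ) = e^(−0.02650 × 40.0) = 0.3465
R = 1 / (1 − 0.3465) = 1.530
Css,max = 15.1 × 1.530 ≈ 23.1 ng/mL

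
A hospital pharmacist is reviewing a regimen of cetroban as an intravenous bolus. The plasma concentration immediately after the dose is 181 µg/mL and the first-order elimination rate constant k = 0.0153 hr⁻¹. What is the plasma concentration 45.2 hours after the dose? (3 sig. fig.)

90.6 µg/mL

C(t) = C₀ e^(−kt) = 181 × e^(−0.01530 × 45.2) = 181 × e^(−0.6916) = 181 × 0.5008 ≈ 90.6 µg/mL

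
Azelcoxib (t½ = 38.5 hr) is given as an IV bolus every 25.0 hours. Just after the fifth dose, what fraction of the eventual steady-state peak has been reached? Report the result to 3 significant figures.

k = ln 2 / 38.5 = 0.01800 hr⁻¹
f_n = 1 − e^(−nkτ) = 1 − e^(−5 × 0.01800 × 25.0) = 1 − e^(−2.250) = 1 − 0.1053 ≈ 0.895

0.895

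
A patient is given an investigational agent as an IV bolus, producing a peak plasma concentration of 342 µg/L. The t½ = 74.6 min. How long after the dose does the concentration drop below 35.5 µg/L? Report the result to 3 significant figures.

244 minutes

k = ln 2 / 74.6 = 0.009292 min⁻¹
C(t) = C₀ e^(−kt)  ⇒  t = ln(C₀/C) / k
t = ln(342/35.5) / 0.009292 = 2.265 / 0.009292 ≈ 244 minutes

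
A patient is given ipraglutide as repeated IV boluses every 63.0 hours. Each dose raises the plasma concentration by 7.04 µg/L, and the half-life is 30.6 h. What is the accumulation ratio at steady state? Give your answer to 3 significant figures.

1.32

k = ln 2 / 30.6 = 0.02265 h⁻¹
Fraction remaining after one interval: e^(−kτ) = e^(−0.02265 × 63.0) = 0.2400
R = 1 / (1 − 0.2400) = 1 / 0.7600 ≈ 1.32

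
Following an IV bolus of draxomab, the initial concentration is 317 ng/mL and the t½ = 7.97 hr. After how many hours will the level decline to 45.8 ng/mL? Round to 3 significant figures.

22.2 hours

k = ln 2 / 7.97 = 0.08697 hr⁻¹
C(t) = C₀ e^(−kt)  ⇒  t = ln(C₀/C) / k
t = ln(317/45.8) / 0.08697 = 1.935 / 0.08697 ≈ 22.2 hours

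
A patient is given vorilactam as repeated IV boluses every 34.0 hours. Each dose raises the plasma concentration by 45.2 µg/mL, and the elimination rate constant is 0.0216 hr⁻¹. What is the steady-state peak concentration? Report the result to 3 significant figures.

Fraction remaining after one interval: e^(−kτ) = e^(−0.02160 × 34.0) = 0.4798
R = 1 / (1 − 0.4798) = 1.922
Css,max = 45.2 × 1.922 ≈ 86.9 µg/mL

86.9 µg/mL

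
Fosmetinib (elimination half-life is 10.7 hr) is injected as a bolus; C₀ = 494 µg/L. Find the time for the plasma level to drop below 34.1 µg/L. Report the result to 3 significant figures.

41.3 hours

k = ln 2 / 10.7 = 0.06478 hr⁻¹
C(t) = C₀ e^(−kt)  ⇒  t = ln(C₀/C) / k
t = ln(494/34.1) / 0.06478 = 2.673 / 0.06478 ≈ 41.3 hours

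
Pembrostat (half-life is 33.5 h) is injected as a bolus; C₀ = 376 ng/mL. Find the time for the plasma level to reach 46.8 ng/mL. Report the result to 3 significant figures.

k = ln 2 / 33.5 = 0.02069 h⁻¹
C(t) = C₀ e^(−kt)  ⇒  t = ln(C₀/C) / k
t = ln(376/46.8) / 0.02069 = 2.084 / 0.02069 ≈ 101 hours

101 hours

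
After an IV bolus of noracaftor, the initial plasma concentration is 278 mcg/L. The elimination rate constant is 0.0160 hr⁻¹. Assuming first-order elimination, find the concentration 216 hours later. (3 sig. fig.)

C(t) = C₀ e^(−kt) = 278 × e^(−0.01600 × 216) = 278 × e^(−3.456) = 278 × 0.03156 ≈ 8.77 mcg/L

8.77 mcg/L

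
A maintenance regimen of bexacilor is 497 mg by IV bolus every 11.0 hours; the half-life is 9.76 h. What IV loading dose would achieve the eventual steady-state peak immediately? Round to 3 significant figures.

k = ln 2 / 9.76 = 0.07102 h⁻¹
Accumulation ratio R = 1 / (1 − e^(−kτ)) = 1 / (1 − e^(−0.07102×11.0)) = 1 / (1 − 0.4579) = 1.845
Loading dose = maintenance dose × R = 497 × 1.845 ≈ 917 mg

917 mg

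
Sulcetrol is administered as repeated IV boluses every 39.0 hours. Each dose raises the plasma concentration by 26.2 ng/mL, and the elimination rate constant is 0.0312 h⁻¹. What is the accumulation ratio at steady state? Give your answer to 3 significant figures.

Fraction remaining after one interval: e^(−kτ) = e^(−0.03120 × 39.0) = 0.2962
R = 1 / (1 − 0.2962) = 1 / 0.7038 ≈ 1.42

1.42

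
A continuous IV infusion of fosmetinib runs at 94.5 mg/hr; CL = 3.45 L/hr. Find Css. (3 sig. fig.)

Css = infusion rate / CL = 94.5 / 3.45 ≈ 27.4 µg/mL

27.4 µg/mL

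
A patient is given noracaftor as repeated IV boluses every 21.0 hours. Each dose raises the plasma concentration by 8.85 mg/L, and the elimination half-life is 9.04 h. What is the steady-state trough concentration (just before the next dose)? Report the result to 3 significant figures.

k = ln 2 / 9.04 = 0.07668 h⁻¹
Fraction remaining after one interval: e^(−kτ) = e^(−0.07668 × 21.0) = 0.1999
R = 1 / (1 − 0.1999) = 1.250
Css,max = 8.85 × 1.250 = 11.06 mg/L
Css,min = Css,max × e^(−kτ) = 11.06 × 0.1999 ≈ 2.21 mg/L

2.21 mg/L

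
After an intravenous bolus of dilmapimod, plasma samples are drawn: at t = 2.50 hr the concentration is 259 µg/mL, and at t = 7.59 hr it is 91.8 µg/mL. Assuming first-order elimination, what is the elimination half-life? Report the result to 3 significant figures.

k = ln(C₁/C₂) / (t₂ − t₁) = ln(259/91.8) / (7.59 − 2.50)
  = 1.037 / 5.090 = 0.2038 hr⁻¹
t½ = ln 2 / k = ln 2 / 0.2038 ≈ 3.40 hours

3.40 hours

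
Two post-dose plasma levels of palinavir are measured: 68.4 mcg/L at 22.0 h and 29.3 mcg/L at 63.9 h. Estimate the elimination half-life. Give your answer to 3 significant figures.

k = ln(C₁/C₂) / (t₂ − t₁) = ln(68.4/29.3) / (63.9 − 22.0)
  = 0.8478 / 41.90 = 0.02023 h⁻¹
t½ = ln 2 / k = ln 2 / 0.02023 ≈ 34.3 hours

34.3 hours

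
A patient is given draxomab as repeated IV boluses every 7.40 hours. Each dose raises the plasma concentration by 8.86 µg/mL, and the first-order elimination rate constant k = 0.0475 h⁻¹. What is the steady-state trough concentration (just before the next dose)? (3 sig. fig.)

Fraction remaining after one interval: e^(−kτ) = e^(−0.04750 × 7.40) = 0.7036
R = 1 / (1 − 0.7036) = 3.374
Css,max = 8.86 × 3.374 = 29.90 µg/mL
Css,min = Css,max × e^(−kτ) = 29.90 × 0.7036 ≈ 21.0 µg/mL

21.0 µg/mL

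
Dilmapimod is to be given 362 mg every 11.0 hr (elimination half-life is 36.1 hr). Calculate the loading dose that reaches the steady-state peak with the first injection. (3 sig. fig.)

k = ln 2 / 36.1 = 0.01920 hr⁻¹
Accumulation ratio R = 1 / (1 − e^(−kτ)) = 1 / (1 − e^(−0.01920×11.0)) = 1 / (1 − 0.8096) = 5.252
Loading dose = maintenance dose × R = 362 × 5.252 ≈ 1900 mg

1900 mg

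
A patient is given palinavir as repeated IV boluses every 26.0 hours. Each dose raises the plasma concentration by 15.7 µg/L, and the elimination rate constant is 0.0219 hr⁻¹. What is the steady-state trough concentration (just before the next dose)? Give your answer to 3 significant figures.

Fraction remaining after one interval: e^(−kτ) = e^(−0.02190 × 26.0) = 0.5659
R = 1 / (1 − 0.5659) = 2.303
Css,max = 15.7 × 2.303 = 36.16 µg/L
Css,min = Css,max × e^(−kτ) = 36.16 × 0.5659 ≈ 20.5 µg/L

20.5 µg/L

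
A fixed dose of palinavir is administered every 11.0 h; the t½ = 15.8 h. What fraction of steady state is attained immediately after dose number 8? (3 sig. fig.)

k = ln 2 / 15.8 = 0.04387 h⁻¹
f_n = 1 − e^(−nkτ) = 1 − e^(−8 × 0.04387 × 11.0) = 1 − e^(−3.861) = 1 − 0.02106 ≈ 0.979

0.979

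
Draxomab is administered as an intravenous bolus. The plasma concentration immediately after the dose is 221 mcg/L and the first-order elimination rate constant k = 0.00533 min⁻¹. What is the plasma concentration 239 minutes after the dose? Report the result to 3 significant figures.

C(t) = C₀ e^(−kt) = 221 × e^(−0.005330 × 239) = 221 × e^(−1.274) = 221 × 0.2797 ≈ 61.8 mcg/L

61.8 mcg/L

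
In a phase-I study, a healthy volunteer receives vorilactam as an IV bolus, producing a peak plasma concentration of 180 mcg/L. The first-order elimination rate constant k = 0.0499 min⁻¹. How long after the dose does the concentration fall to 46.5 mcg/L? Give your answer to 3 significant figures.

27.1 minutes

C(t) = C₀ e^(−kt)  ⇒  t = ln(C₀/C) / k
t = ln(180/46.5) / 0.04990 = 1.354 / 0.04990 ≈ 27.1 minutes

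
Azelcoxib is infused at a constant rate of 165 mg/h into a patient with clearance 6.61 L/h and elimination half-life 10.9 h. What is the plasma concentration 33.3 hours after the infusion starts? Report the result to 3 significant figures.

22.0 µg/mL

Css = rate / CL = 165 / 6.61 = 24.96 µg/mL
k = ln 2 / 10.9 = 0.06359 h⁻¹
C(t) = Css (1 − e^(−kt)) = 24.96 × (1 − e^(−2.118)) = 24.96 × 0.8797 ≈ 22.0 µg/mL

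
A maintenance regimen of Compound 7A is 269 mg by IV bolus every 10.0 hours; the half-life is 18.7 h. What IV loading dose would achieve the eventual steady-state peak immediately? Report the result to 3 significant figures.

k = ln 2 / 18.7 = 0.03707 h⁻¹
Accumulation ratio R = 1 / (1 − e^(−kτ)) = 1 / (1 − e^(−0.03707×10.0)) = 1 / (1 − 0.6903) = 3.229
Loading dose = maintenance dose × R = 269 × 3.229 ≈ 869 mg

869 mg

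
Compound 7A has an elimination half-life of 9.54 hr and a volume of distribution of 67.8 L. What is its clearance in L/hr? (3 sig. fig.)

k = ln 2 / t½ = ln 2 / 9.54 = 0.07266 hr⁻¹
CL = k · V = 0.07266 × 67.8 ≈ 4.93 L/hr

4.93 L/hr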